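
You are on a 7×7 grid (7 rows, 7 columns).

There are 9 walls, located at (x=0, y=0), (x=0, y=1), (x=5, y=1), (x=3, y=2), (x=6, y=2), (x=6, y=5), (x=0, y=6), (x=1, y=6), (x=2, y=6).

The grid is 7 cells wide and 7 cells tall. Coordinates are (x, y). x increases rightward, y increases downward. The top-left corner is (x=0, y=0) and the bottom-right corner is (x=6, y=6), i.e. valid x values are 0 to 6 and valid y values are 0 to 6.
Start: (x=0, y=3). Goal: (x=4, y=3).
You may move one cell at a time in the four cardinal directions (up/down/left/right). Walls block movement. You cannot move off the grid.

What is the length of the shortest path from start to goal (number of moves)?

Answer: Shortest path length: 4

Derivation:
BFS from (x=0, y=3) until reaching (x=4, y=3):
  Distance 0: (x=0, y=3)
  Distance 1: (x=0, y=2), (x=1, y=3), (x=0, y=4)
  Distance 2: (x=1, y=2), (x=2, y=3), (x=1, y=4), (x=0, y=5)
  Distance 3: (x=1, y=1), (x=2, y=2), (x=3, y=3), (x=2, y=4), (x=1, y=5)
  Distance 4: (x=1, y=0), (x=2, y=1), (x=4, y=3), (x=3, y=4), (x=2, y=5)  <- goal reached here
One shortest path (4 moves): (x=0, y=3) -> (x=1, y=3) -> (x=2, y=3) -> (x=3, y=3) -> (x=4, y=3)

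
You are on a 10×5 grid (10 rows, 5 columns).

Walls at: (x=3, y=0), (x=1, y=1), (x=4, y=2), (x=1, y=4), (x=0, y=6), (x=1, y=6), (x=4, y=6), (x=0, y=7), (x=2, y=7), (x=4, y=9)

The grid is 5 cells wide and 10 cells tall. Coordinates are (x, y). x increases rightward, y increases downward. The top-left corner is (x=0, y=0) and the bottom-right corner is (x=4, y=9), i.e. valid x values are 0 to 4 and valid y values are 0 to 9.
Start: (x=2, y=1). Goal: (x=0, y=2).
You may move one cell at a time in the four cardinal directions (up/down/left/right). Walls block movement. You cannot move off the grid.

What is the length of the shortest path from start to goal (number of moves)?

BFS from (x=2, y=1) until reaching (x=0, y=2):
  Distance 0: (x=2, y=1)
  Distance 1: (x=2, y=0), (x=3, y=1), (x=2, y=2)
  Distance 2: (x=1, y=0), (x=4, y=1), (x=1, y=2), (x=3, y=2), (x=2, y=3)
  Distance 3: (x=0, y=0), (x=4, y=0), (x=0, y=2), (x=1, y=3), (x=3, y=3), (x=2, y=4)  <- goal reached here
One shortest path (3 moves): (x=2, y=1) -> (x=2, y=2) -> (x=1, y=2) -> (x=0, y=2)

Answer: Shortest path length: 3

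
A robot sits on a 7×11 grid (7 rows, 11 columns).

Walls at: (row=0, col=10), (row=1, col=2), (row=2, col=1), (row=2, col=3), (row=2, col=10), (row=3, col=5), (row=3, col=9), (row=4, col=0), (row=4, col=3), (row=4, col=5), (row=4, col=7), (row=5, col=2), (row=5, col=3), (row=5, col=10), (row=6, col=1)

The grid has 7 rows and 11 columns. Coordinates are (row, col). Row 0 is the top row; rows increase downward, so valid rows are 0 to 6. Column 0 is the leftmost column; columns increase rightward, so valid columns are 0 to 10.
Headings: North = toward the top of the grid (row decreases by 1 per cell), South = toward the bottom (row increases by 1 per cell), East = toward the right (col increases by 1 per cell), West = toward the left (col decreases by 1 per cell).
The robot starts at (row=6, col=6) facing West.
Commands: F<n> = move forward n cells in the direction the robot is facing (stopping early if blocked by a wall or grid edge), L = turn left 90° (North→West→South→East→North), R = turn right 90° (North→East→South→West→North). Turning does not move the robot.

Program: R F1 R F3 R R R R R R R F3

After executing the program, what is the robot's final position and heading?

Start: (row=6, col=6), facing West
  R: turn right, now facing North
  F1: move forward 1, now at (row=5, col=6)
  R: turn right, now facing East
  F3: move forward 3, now at (row=5, col=9)
  R: turn right, now facing South
  R: turn right, now facing West
  R: turn right, now facing North
  R: turn right, now facing East
  R: turn right, now facing South
  R: turn right, now facing West
  R: turn right, now facing North
  F3: move forward 1/3 (blocked), now at (row=4, col=9)
Final: (row=4, col=9), facing North

Answer: Final position: (row=4, col=9), facing North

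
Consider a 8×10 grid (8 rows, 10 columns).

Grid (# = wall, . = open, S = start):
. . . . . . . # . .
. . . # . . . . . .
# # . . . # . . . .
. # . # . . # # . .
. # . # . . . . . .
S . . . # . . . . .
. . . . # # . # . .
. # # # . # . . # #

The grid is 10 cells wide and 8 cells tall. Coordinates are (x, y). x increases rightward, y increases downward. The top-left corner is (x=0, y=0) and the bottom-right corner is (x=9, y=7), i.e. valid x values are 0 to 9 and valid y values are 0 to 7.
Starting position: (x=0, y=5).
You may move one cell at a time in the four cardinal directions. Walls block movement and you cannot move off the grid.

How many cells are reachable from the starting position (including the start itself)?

Answer: Reachable cells: 58

Derivation:
BFS flood-fill from (x=0, y=5):
  Distance 0: (x=0, y=5)
  Distance 1: (x=0, y=4), (x=1, y=5), (x=0, y=6)
  Distance 2: (x=0, y=3), (x=2, y=5), (x=1, y=6), (x=0, y=7)
  Distance 3: (x=2, y=4), (x=3, y=5), (x=2, y=6)
  Distance 4: (x=2, y=3), (x=3, y=6)
  Distance 5: (x=2, y=2)
  Distance 6: (x=2, y=1), (x=3, y=2)
  Distance 7: (x=2, y=0), (x=1, y=1), (x=4, y=2)
  Distance 8: (x=1, y=0), (x=3, y=0), (x=0, y=1), (x=4, y=1), (x=4, y=3)
  Distance 9: (x=0, y=0), (x=4, y=0), (x=5, y=1), (x=5, y=3), (x=4, y=4)
  Distance 10: (x=5, y=0), (x=6, y=1), (x=5, y=4)
  Distance 11: (x=6, y=0), (x=7, y=1), (x=6, y=2), (x=6, y=4), (x=5, y=5)
  Distance 12: (x=8, y=1), (x=7, y=2), (x=7, y=4), (x=6, y=5)
  Distance 13: (x=8, y=0), (x=9, y=1), (x=8, y=2), (x=8, y=4), (x=7, y=5), (x=6, y=6)
  Distance 14: (x=9, y=0), (x=9, y=2), (x=8, y=3), (x=9, y=4), (x=8, y=5), (x=6, y=7)
  Distance 15: (x=9, y=3), (x=9, y=5), (x=8, y=6), (x=7, y=7)
  Distance 16: (x=9, y=6)
Total reachable: 58 (grid has 59 open cells total)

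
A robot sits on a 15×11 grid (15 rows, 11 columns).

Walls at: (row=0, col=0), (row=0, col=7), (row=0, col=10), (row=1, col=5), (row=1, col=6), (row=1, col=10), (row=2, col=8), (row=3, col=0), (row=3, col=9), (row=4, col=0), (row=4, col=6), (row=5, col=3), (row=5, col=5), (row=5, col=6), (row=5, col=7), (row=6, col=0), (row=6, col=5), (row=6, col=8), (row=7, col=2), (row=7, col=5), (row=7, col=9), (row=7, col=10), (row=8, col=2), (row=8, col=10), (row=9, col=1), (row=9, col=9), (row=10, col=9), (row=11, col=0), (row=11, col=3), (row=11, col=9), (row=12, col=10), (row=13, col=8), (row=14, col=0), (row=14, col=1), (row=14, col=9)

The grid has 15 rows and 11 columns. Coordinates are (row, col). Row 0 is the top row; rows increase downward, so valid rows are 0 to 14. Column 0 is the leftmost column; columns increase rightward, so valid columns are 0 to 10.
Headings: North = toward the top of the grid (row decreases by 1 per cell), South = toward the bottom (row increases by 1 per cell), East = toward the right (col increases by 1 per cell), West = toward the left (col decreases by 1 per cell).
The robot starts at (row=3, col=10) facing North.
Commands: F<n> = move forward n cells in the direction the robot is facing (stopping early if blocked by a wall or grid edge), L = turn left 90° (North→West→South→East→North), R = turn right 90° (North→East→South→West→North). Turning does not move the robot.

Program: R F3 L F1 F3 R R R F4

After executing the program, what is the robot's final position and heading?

Answer: Final position: (row=2, col=9), facing West

Derivation:
Start: (row=3, col=10), facing North
  R: turn right, now facing East
  F3: move forward 0/3 (blocked), now at (row=3, col=10)
  L: turn left, now facing North
  F1: move forward 1, now at (row=2, col=10)
  F3: move forward 0/3 (blocked), now at (row=2, col=10)
  R: turn right, now facing East
  R: turn right, now facing South
  R: turn right, now facing West
  F4: move forward 1/4 (blocked), now at (row=2, col=9)
Final: (row=2, col=9), facing West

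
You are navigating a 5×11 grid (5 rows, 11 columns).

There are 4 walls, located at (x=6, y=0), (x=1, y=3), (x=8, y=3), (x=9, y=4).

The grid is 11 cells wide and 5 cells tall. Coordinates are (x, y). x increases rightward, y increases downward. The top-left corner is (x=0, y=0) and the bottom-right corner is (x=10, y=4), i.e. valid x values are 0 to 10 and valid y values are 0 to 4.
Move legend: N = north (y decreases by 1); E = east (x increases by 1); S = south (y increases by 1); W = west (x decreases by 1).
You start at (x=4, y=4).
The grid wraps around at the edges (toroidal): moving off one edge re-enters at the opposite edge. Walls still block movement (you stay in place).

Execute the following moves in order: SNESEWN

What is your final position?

Start: (x=4, y=4)
  S (south): (x=4, y=4) -> (x=4, y=0)
  N (north): (x=4, y=0) -> (x=4, y=4)
  E (east): (x=4, y=4) -> (x=5, y=4)
  S (south): (x=5, y=4) -> (x=5, y=0)
  E (east): blocked, stay at (x=5, y=0)
  W (west): (x=5, y=0) -> (x=4, y=0)
  N (north): (x=4, y=0) -> (x=4, y=4)
Final: (x=4, y=4)

Answer: Final position: (x=4, y=4)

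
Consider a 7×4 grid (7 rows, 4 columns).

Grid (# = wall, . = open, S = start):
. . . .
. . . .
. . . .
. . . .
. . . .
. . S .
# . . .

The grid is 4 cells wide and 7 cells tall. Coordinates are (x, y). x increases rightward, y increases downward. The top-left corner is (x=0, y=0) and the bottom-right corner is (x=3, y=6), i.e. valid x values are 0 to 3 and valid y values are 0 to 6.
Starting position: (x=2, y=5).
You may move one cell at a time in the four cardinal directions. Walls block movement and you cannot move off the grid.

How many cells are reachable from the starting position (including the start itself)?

BFS flood-fill from (x=2, y=5):
  Distance 0: (x=2, y=5)
  Distance 1: (x=2, y=4), (x=1, y=5), (x=3, y=5), (x=2, y=6)
  Distance 2: (x=2, y=3), (x=1, y=4), (x=3, y=4), (x=0, y=5), (x=1, y=6), (x=3, y=6)
  Distance 3: (x=2, y=2), (x=1, y=3), (x=3, y=3), (x=0, y=4)
  Distance 4: (x=2, y=1), (x=1, y=2), (x=3, y=2), (x=0, y=3)
  Distance 5: (x=2, y=0), (x=1, y=1), (x=3, y=1), (x=0, y=2)
  Distance 6: (x=1, y=0), (x=3, y=0), (x=0, y=1)
  Distance 7: (x=0, y=0)
Total reachable: 27 (grid has 27 open cells total)

Answer: Reachable cells: 27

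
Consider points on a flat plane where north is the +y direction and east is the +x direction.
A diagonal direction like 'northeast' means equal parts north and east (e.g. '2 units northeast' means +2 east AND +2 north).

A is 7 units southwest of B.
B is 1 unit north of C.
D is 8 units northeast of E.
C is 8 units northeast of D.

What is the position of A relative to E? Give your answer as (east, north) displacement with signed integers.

Place E at the origin (east=0, north=0).
  D is 8 units northeast of E: delta (east=+8, north=+8); D at (east=8, north=8).
  C is 8 units northeast of D: delta (east=+8, north=+8); C at (east=16, north=16).
  B is 1 unit north of C: delta (east=+0, north=+1); B at (east=16, north=17).
  A is 7 units southwest of B: delta (east=-7, north=-7); A at (east=9, north=10).
Therefore A relative to E: (east=9, north=10).

Answer: A is at (east=9, north=10) relative to E.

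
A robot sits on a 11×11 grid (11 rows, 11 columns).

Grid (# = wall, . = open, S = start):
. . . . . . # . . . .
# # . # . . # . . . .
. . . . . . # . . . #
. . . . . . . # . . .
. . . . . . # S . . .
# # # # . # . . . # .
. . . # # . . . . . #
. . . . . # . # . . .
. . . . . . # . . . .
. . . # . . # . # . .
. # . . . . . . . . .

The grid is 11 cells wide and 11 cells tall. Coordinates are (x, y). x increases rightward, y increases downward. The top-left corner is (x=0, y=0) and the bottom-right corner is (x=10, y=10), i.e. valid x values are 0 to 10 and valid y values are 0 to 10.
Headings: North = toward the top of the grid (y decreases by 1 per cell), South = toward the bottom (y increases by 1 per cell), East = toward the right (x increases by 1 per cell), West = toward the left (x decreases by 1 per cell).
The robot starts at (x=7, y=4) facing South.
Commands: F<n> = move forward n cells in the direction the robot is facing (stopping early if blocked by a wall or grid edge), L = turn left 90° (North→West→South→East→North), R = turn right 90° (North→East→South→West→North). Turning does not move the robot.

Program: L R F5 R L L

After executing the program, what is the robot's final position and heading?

Answer: Final position: (x=7, y=6), facing East

Derivation:
Start: (x=7, y=4), facing South
  L: turn left, now facing East
  R: turn right, now facing South
  F5: move forward 2/5 (blocked), now at (x=7, y=6)
  R: turn right, now facing West
  L: turn left, now facing South
  L: turn left, now facing East
Final: (x=7, y=6), facing East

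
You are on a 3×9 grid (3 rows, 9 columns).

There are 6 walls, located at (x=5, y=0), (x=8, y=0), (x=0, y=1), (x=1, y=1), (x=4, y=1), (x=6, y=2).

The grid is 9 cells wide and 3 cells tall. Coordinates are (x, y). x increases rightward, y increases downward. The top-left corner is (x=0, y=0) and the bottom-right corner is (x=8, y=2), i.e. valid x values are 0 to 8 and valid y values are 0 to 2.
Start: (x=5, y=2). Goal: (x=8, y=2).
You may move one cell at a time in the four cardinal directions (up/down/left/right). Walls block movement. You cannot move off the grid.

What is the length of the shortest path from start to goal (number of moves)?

BFS from (x=5, y=2) until reaching (x=8, y=2):
  Distance 0: (x=5, y=2)
  Distance 1: (x=5, y=1), (x=4, y=2)
  Distance 2: (x=6, y=1), (x=3, y=2)
  Distance 3: (x=6, y=0), (x=3, y=1), (x=7, y=1), (x=2, y=2)
  Distance 4: (x=3, y=0), (x=7, y=0), (x=2, y=1), (x=8, y=1), (x=1, y=2), (x=7, y=2)
  Distance 5: (x=2, y=0), (x=4, y=0), (x=0, y=2), (x=8, y=2)  <- goal reached here
One shortest path (5 moves): (x=5, y=2) -> (x=5, y=1) -> (x=6, y=1) -> (x=7, y=1) -> (x=8, y=1) -> (x=8, y=2)

Answer: Shortest path length: 5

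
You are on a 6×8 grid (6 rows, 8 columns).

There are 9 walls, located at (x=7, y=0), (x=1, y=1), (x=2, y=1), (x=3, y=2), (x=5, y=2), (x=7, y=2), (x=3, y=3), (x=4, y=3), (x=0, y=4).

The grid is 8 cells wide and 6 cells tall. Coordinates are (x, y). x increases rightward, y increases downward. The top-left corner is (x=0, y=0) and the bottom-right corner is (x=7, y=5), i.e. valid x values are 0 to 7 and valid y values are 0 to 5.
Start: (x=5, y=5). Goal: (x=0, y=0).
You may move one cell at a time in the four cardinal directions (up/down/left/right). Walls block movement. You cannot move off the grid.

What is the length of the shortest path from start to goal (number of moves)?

BFS from (x=5, y=5) until reaching (x=0, y=0):
  Distance 0: (x=5, y=5)
  Distance 1: (x=5, y=4), (x=4, y=5), (x=6, y=5)
  Distance 2: (x=5, y=3), (x=4, y=4), (x=6, y=4), (x=3, y=5), (x=7, y=5)
  Distance 3: (x=6, y=3), (x=3, y=4), (x=7, y=4), (x=2, y=5)
  Distance 4: (x=6, y=2), (x=7, y=3), (x=2, y=4), (x=1, y=5)
  Distance 5: (x=6, y=1), (x=2, y=3), (x=1, y=4), (x=0, y=5)
  Distance 6: (x=6, y=0), (x=5, y=1), (x=7, y=1), (x=2, y=2), (x=1, y=3)
  Distance 7: (x=5, y=0), (x=4, y=1), (x=1, y=2), (x=0, y=3)
  Distance 8: (x=4, y=0), (x=3, y=1), (x=0, y=2), (x=4, y=2)
  Distance 9: (x=3, y=0), (x=0, y=1)
  Distance 10: (x=0, y=0), (x=2, y=0)  <- goal reached here
One shortest path (10 moves): (x=5, y=5) -> (x=4, y=5) -> (x=3, y=5) -> (x=2, y=5) -> (x=1, y=5) -> (x=1, y=4) -> (x=1, y=3) -> (x=0, y=3) -> (x=0, y=2) -> (x=0, y=1) -> (x=0, y=0)

Answer: Shortest path length: 10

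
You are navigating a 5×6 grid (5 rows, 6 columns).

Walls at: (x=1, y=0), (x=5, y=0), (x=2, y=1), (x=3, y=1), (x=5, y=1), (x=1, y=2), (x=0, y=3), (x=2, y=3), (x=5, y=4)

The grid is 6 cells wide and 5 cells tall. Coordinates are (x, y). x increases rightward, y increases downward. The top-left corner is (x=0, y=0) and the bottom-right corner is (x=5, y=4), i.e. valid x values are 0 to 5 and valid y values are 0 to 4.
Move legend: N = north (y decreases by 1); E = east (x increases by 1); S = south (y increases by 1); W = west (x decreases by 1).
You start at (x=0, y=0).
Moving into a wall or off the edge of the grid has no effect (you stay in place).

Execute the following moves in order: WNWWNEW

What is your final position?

Answer: Final position: (x=0, y=0)

Derivation:
Start: (x=0, y=0)
  W (west): blocked, stay at (x=0, y=0)
  N (north): blocked, stay at (x=0, y=0)
  W (west): blocked, stay at (x=0, y=0)
  W (west): blocked, stay at (x=0, y=0)
  N (north): blocked, stay at (x=0, y=0)
  E (east): blocked, stay at (x=0, y=0)
  W (west): blocked, stay at (x=0, y=0)
Final: (x=0, y=0)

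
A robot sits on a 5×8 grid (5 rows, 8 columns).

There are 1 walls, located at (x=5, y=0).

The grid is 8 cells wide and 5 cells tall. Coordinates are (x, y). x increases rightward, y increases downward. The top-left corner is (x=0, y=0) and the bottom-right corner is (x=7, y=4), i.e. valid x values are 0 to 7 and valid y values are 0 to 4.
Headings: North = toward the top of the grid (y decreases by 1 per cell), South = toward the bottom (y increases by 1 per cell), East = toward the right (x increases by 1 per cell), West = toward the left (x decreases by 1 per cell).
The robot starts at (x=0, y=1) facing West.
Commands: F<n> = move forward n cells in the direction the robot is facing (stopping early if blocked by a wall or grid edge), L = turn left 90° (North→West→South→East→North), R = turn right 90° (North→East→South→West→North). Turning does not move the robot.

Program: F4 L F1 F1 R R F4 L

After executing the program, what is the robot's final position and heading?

Answer: Final position: (x=0, y=0), facing West

Derivation:
Start: (x=0, y=1), facing West
  F4: move forward 0/4 (blocked), now at (x=0, y=1)
  L: turn left, now facing South
  F1: move forward 1, now at (x=0, y=2)
  F1: move forward 1, now at (x=0, y=3)
  R: turn right, now facing West
  R: turn right, now facing North
  F4: move forward 3/4 (blocked), now at (x=0, y=0)
  L: turn left, now facing West
Final: (x=0, y=0), facing West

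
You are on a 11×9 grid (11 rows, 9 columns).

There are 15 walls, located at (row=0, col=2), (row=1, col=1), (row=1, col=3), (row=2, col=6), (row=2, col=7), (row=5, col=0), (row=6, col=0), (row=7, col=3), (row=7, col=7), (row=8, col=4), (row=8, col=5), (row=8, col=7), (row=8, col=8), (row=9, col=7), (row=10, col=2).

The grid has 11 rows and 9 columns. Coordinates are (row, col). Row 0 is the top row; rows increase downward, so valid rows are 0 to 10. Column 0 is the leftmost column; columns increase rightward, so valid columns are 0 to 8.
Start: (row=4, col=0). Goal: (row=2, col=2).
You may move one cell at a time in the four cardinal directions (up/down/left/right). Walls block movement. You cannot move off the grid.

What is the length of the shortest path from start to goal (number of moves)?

BFS from (row=4, col=0) until reaching (row=2, col=2):
  Distance 0: (row=4, col=0)
  Distance 1: (row=3, col=0), (row=4, col=1)
  Distance 2: (row=2, col=0), (row=3, col=1), (row=4, col=2), (row=5, col=1)
  Distance 3: (row=1, col=0), (row=2, col=1), (row=3, col=2), (row=4, col=3), (row=5, col=2), (row=6, col=1)
  Distance 4: (row=0, col=0), (row=2, col=2), (row=3, col=3), (row=4, col=4), (row=5, col=3), (row=6, col=2), (row=7, col=1)  <- goal reached here
One shortest path (4 moves): (row=4, col=0) -> (row=4, col=1) -> (row=4, col=2) -> (row=3, col=2) -> (row=2, col=2)

Answer: Shortest path length: 4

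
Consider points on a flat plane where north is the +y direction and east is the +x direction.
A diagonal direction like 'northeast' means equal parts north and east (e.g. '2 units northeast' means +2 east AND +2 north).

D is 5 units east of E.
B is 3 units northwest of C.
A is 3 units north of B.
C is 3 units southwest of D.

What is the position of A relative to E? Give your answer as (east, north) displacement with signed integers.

Answer: A is at (east=-1, north=3) relative to E.

Derivation:
Place E at the origin (east=0, north=0).
  D is 5 units east of E: delta (east=+5, north=+0); D at (east=5, north=0).
  C is 3 units southwest of D: delta (east=-3, north=-3); C at (east=2, north=-3).
  B is 3 units northwest of C: delta (east=-3, north=+3); B at (east=-1, north=0).
  A is 3 units north of B: delta (east=+0, north=+3); A at (east=-1, north=3).
Therefore A relative to E: (east=-1, north=3).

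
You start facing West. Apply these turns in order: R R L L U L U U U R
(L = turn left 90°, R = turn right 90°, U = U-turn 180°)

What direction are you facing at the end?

Start: West
  R (right (90° clockwise)) -> North
  R (right (90° clockwise)) -> East
  L (left (90° counter-clockwise)) -> North
  L (left (90° counter-clockwise)) -> West
  U (U-turn (180°)) -> East
  L (left (90° counter-clockwise)) -> North
  U (U-turn (180°)) -> South
  U (U-turn (180°)) -> North
  U (U-turn (180°)) -> South
  R (right (90° clockwise)) -> West
Final: West

Answer: Final heading: West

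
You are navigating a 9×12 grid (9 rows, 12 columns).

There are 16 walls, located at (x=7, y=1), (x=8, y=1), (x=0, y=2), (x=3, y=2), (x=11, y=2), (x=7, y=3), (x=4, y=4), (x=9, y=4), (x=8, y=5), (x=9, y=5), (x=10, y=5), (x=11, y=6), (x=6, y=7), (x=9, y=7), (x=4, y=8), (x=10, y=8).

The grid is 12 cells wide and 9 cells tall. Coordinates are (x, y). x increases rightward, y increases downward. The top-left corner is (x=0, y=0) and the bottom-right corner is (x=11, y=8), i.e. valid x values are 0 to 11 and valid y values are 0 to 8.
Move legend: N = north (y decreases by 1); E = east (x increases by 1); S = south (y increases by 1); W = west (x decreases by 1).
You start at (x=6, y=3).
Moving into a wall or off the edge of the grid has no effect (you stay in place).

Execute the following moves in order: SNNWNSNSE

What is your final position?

Answer: Final position: (x=6, y=2)

Derivation:
Start: (x=6, y=3)
  S (south): (x=6, y=3) -> (x=6, y=4)
  N (north): (x=6, y=4) -> (x=6, y=3)
  N (north): (x=6, y=3) -> (x=6, y=2)
  W (west): (x=6, y=2) -> (x=5, y=2)
  N (north): (x=5, y=2) -> (x=5, y=1)
  S (south): (x=5, y=1) -> (x=5, y=2)
  N (north): (x=5, y=2) -> (x=5, y=1)
  S (south): (x=5, y=1) -> (x=5, y=2)
  E (east): (x=5, y=2) -> (x=6, y=2)
Final: (x=6, y=2)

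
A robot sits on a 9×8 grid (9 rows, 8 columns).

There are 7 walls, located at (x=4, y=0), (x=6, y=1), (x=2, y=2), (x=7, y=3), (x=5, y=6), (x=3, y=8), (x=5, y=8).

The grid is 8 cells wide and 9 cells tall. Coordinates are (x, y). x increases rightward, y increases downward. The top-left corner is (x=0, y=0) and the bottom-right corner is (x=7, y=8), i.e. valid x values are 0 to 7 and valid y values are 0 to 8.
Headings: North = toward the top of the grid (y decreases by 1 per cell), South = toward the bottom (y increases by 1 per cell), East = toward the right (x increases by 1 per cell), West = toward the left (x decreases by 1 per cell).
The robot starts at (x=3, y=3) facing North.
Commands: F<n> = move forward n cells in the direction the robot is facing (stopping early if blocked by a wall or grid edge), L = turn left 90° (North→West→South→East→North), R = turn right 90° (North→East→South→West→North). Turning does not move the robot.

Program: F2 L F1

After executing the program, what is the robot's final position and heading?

Start: (x=3, y=3), facing North
  F2: move forward 2, now at (x=3, y=1)
  L: turn left, now facing West
  F1: move forward 1, now at (x=2, y=1)
Final: (x=2, y=1), facing West

Answer: Final position: (x=2, y=1), facing West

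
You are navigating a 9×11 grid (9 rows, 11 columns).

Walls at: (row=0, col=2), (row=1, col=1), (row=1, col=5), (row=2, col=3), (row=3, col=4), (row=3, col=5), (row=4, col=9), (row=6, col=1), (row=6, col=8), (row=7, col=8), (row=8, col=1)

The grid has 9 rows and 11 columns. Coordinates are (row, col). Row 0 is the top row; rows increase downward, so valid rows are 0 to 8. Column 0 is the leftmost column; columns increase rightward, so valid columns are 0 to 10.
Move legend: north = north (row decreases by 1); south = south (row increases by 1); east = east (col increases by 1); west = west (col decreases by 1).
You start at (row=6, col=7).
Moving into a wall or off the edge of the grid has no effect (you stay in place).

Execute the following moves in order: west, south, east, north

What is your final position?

Answer: Final position: (row=6, col=7)

Derivation:
Start: (row=6, col=7)
  west (west): (row=6, col=7) -> (row=6, col=6)
  south (south): (row=6, col=6) -> (row=7, col=6)
  east (east): (row=7, col=6) -> (row=7, col=7)
  north (north): (row=7, col=7) -> (row=6, col=7)
Final: (row=6, col=7)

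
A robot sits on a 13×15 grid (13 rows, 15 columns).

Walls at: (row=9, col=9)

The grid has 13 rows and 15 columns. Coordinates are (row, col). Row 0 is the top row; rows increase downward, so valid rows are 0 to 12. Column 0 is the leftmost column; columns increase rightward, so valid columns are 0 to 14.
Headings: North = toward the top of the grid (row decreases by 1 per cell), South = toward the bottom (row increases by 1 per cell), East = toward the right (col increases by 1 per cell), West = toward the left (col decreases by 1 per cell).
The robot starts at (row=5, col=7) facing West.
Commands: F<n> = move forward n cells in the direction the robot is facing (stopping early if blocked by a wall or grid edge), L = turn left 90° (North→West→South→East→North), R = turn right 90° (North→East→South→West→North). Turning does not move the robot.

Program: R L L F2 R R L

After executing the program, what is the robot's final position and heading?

Answer: Final position: (row=7, col=7), facing West

Derivation:
Start: (row=5, col=7), facing West
  R: turn right, now facing North
  L: turn left, now facing West
  L: turn left, now facing South
  F2: move forward 2, now at (row=7, col=7)
  R: turn right, now facing West
  R: turn right, now facing North
  L: turn left, now facing West
Final: (row=7, col=7), facing West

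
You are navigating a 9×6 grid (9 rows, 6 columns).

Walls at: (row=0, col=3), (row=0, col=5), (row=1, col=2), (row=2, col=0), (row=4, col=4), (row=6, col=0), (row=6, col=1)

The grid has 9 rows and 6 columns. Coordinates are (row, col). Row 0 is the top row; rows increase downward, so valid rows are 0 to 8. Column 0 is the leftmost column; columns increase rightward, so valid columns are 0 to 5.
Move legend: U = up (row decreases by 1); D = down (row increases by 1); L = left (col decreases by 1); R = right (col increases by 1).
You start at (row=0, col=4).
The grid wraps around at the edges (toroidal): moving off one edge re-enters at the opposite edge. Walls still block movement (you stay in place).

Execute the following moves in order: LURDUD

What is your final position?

Start: (row=0, col=4)
  L (left): blocked, stay at (row=0, col=4)
  U (up): (row=0, col=4) -> (row=8, col=4)
  R (right): (row=8, col=4) -> (row=8, col=5)
  D (down): blocked, stay at (row=8, col=5)
  U (up): (row=8, col=5) -> (row=7, col=5)
  D (down): (row=7, col=5) -> (row=8, col=5)
Final: (row=8, col=5)

Answer: Final position: (row=8, col=5)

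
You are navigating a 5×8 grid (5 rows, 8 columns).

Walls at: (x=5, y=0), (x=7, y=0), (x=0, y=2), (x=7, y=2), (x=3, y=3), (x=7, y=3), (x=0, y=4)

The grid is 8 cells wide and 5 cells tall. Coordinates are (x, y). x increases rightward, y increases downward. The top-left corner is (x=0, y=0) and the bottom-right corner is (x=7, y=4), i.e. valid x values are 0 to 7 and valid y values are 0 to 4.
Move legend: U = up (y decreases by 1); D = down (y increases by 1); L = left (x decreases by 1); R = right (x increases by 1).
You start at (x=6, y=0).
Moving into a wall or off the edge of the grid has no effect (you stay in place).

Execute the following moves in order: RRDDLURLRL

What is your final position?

Start: (x=6, y=0)
  R (right): blocked, stay at (x=6, y=0)
  R (right): blocked, stay at (x=6, y=0)
  D (down): (x=6, y=0) -> (x=6, y=1)
  D (down): (x=6, y=1) -> (x=6, y=2)
  L (left): (x=6, y=2) -> (x=5, y=2)
  U (up): (x=5, y=2) -> (x=5, y=1)
  R (right): (x=5, y=1) -> (x=6, y=1)
  L (left): (x=6, y=1) -> (x=5, y=1)
  R (right): (x=5, y=1) -> (x=6, y=1)
  L (left): (x=6, y=1) -> (x=5, y=1)
Final: (x=5, y=1)

Answer: Final position: (x=5, y=1)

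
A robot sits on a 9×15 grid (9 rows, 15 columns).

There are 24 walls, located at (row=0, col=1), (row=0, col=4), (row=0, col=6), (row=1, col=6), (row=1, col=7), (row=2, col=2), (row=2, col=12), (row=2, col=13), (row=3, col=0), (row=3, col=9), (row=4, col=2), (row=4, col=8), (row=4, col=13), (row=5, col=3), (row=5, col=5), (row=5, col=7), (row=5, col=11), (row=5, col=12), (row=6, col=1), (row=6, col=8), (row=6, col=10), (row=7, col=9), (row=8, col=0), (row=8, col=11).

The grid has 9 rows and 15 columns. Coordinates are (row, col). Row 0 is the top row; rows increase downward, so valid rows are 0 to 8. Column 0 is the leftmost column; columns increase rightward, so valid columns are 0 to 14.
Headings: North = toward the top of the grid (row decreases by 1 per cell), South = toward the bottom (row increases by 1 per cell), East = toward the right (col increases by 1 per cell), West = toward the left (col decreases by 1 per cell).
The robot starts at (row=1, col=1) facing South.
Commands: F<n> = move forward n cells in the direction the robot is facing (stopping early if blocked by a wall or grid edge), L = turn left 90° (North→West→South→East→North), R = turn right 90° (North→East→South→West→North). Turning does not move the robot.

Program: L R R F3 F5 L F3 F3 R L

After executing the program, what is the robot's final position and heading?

Answer: Final position: (row=2, col=0), facing South

Derivation:
Start: (row=1, col=1), facing South
  L: turn left, now facing East
  R: turn right, now facing South
  R: turn right, now facing West
  F3: move forward 1/3 (blocked), now at (row=1, col=0)
  F5: move forward 0/5 (blocked), now at (row=1, col=0)
  L: turn left, now facing South
  F3: move forward 1/3 (blocked), now at (row=2, col=0)
  F3: move forward 0/3 (blocked), now at (row=2, col=0)
  R: turn right, now facing West
  L: turn left, now facing South
Final: (row=2, col=0), facing South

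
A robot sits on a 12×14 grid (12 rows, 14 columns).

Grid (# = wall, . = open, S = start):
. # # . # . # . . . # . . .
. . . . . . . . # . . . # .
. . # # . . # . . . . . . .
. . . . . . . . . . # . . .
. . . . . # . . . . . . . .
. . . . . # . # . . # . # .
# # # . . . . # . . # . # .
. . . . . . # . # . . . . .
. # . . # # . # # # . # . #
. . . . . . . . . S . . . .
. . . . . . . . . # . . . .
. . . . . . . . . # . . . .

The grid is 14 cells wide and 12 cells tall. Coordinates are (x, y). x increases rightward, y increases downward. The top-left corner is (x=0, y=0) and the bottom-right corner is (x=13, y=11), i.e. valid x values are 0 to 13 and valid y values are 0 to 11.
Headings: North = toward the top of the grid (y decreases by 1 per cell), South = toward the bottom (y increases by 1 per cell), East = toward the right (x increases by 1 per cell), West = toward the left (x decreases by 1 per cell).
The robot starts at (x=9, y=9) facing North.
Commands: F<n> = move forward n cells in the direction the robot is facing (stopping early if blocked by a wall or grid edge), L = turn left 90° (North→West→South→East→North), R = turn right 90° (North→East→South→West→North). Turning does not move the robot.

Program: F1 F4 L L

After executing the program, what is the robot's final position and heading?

Start: (x=9, y=9), facing North
  F1: move forward 0/1 (blocked), now at (x=9, y=9)
  F4: move forward 0/4 (blocked), now at (x=9, y=9)
  L: turn left, now facing West
  L: turn left, now facing South
Final: (x=9, y=9), facing South

Answer: Final position: (x=9, y=9), facing South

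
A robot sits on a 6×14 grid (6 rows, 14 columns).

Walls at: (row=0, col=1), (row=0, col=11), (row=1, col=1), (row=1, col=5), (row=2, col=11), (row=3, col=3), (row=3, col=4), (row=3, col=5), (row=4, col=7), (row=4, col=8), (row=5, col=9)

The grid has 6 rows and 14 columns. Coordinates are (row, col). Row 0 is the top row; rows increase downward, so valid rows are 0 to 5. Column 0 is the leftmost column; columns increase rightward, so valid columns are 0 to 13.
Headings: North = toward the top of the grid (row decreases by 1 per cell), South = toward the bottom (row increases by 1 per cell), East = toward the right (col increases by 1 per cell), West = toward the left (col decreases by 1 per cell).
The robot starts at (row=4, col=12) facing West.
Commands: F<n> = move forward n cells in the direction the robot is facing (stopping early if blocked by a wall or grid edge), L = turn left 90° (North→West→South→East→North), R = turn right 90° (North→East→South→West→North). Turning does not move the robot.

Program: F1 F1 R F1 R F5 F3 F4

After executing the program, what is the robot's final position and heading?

Start: (row=4, col=12), facing West
  F1: move forward 1, now at (row=4, col=11)
  F1: move forward 1, now at (row=4, col=10)
  R: turn right, now facing North
  F1: move forward 1, now at (row=3, col=10)
  R: turn right, now facing East
  F5: move forward 3/5 (blocked), now at (row=3, col=13)
  F3: move forward 0/3 (blocked), now at (row=3, col=13)
  F4: move forward 0/4 (blocked), now at (row=3, col=13)
Final: (row=3, col=13), facing East

Answer: Final position: (row=3, col=13), facing East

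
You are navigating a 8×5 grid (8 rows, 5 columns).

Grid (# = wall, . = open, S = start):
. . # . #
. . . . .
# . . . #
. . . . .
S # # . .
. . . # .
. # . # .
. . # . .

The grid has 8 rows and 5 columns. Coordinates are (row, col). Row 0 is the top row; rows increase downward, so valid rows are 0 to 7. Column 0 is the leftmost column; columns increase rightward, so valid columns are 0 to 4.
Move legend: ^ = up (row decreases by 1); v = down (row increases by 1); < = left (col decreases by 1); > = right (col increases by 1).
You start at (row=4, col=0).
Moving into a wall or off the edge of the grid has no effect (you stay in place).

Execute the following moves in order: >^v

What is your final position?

Answer: Final position: (row=4, col=0)

Derivation:
Start: (row=4, col=0)
  > (right): blocked, stay at (row=4, col=0)
  ^ (up): (row=4, col=0) -> (row=3, col=0)
  v (down): (row=3, col=0) -> (row=4, col=0)
Final: (row=4, col=0)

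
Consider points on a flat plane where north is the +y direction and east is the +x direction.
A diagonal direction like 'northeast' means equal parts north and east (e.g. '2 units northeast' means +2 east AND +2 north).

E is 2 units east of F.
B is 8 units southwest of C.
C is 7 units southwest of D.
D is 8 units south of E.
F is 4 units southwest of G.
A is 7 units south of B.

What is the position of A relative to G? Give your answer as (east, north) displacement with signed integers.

Place G at the origin (east=0, north=0).
  F is 4 units southwest of G: delta (east=-4, north=-4); F at (east=-4, north=-4).
  E is 2 units east of F: delta (east=+2, north=+0); E at (east=-2, north=-4).
  D is 8 units south of E: delta (east=+0, north=-8); D at (east=-2, north=-12).
  C is 7 units southwest of D: delta (east=-7, north=-7); C at (east=-9, north=-19).
  B is 8 units southwest of C: delta (east=-8, north=-8); B at (east=-17, north=-27).
  A is 7 units south of B: delta (east=+0, north=-7); A at (east=-17, north=-34).
Therefore A relative to G: (east=-17, north=-34).

Answer: A is at (east=-17, north=-34) relative to G.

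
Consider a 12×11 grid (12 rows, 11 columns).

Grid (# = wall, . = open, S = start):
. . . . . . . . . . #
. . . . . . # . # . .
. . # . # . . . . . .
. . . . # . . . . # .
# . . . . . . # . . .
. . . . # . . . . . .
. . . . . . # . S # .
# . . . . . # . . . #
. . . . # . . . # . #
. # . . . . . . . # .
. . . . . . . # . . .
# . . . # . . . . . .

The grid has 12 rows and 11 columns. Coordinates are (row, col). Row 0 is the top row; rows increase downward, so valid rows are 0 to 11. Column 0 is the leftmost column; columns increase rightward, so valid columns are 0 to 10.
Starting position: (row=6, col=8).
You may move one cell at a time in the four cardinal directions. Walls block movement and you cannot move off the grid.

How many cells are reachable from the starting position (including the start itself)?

BFS flood-fill from (row=6, col=8):
  Distance 0: (row=6, col=8)
  Distance 1: (row=5, col=8), (row=6, col=7), (row=7, col=8)
  Distance 2: (row=4, col=8), (row=5, col=7), (row=5, col=9), (row=7, col=7), (row=7, col=9)
  Distance 3: (row=3, col=8), (row=4, col=9), (row=5, col=6), (row=5, col=10), (row=8, col=7), (row=8, col=9)
  Distance 4: (row=2, col=8), (row=3, col=7), (row=4, col=6), (row=4, col=10), (row=5, col=5), (row=6, col=10), (row=8, col=6), (row=9, col=7)
  Distance 5: (row=2, col=7), (row=2, col=9), (row=3, col=6), (row=3, col=10), (row=4, col=5), (row=6, col=5), (row=8, col=5), (row=9, col=6), (row=9, col=8)
  Distance 6: (row=1, col=7), (row=1, col=9), (row=2, col=6), (row=2, col=10), (row=3, col=5), (row=4, col=4), (row=6, col=4), (row=7, col=5), (row=9, col=5), (row=10, col=6), (row=10, col=8)
  Distance 7: (row=0, col=7), (row=0, col=9), (row=1, col=10), (row=2, col=5), (row=4, col=3), (row=6, col=3), (row=7, col=4), (row=9, col=4), (row=10, col=5), (row=10, col=9), (row=11, col=6), (row=11, col=8)
  Distance 8: (row=0, col=6), (row=0, col=8), (row=1, col=5), (row=3, col=3), (row=4, col=2), (row=5, col=3), (row=6, col=2), (row=7, col=3), (row=9, col=3), (row=10, col=4), (row=10, col=10), (row=11, col=5), (row=11, col=7), (row=11, col=9)
  Distance 9: (row=0, col=5), (row=1, col=4), (row=2, col=3), (row=3, col=2), (row=4, col=1), (row=5, col=2), (row=6, col=1), (row=7, col=2), (row=8, col=3), (row=9, col=2), (row=9, col=10), (row=10, col=3), (row=11, col=10)
  Distance 10: (row=0, col=4), (row=1, col=3), (row=3, col=1), (row=5, col=1), (row=6, col=0), (row=7, col=1), (row=8, col=2), (row=10, col=2), (row=11, col=3)
  Distance 11: (row=0, col=3), (row=1, col=2), (row=2, col=1), (row=3, col=0), (row=5, col=0), (row=8, col=1), (row=10, col=1), (row=11, col=2)
  Distance 12: (row=0, col=2), (row=1, col=1), (row=2, col=0), (row=8, col=0), (row=10, col=0), (row=11, col=1)
  Distance 13: (row=0, col=1), (row=1, col=0), (row=9, col=0)
  Distance 14: (row=0, col=0)
Total reachable: 109 (grid has 109 open cells total)

Answer: Reachable cells: 109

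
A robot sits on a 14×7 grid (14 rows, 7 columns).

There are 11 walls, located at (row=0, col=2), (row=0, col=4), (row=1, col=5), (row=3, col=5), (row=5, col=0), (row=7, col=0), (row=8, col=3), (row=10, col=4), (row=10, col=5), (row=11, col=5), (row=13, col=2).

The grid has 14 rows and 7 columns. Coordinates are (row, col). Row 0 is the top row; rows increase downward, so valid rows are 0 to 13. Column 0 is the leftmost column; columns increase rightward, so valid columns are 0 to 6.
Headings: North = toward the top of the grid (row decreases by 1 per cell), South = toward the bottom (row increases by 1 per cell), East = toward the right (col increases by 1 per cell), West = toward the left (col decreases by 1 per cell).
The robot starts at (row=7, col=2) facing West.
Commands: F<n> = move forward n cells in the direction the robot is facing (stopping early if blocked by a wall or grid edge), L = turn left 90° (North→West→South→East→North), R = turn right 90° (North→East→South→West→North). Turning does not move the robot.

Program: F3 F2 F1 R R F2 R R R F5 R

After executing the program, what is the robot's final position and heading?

Answer: Final position: (row=2, col=3), facing East

Derivation:
Start: (row=7, col=2), facing West
  F3: move forward 1/3 (blocked), now at (row=7, col=1)
  F2: move forward 0/2 (blocked), now at (row=7, col=1)
  F1: move forward 0/1 (blocked), now at (row=7, col=1)
  R: turn right, now facing North
  R: turn right, now facing East
  F2: move forward 2, now at (row=7, col=3)
  R: turn right, now facing South
  R: turn right, now facing West
  R: turn right, now facing North
  F5: move forward 5, now at (row=2, col=3)
  R: turn right, now facing East
Final: (row=2, col=3), facing East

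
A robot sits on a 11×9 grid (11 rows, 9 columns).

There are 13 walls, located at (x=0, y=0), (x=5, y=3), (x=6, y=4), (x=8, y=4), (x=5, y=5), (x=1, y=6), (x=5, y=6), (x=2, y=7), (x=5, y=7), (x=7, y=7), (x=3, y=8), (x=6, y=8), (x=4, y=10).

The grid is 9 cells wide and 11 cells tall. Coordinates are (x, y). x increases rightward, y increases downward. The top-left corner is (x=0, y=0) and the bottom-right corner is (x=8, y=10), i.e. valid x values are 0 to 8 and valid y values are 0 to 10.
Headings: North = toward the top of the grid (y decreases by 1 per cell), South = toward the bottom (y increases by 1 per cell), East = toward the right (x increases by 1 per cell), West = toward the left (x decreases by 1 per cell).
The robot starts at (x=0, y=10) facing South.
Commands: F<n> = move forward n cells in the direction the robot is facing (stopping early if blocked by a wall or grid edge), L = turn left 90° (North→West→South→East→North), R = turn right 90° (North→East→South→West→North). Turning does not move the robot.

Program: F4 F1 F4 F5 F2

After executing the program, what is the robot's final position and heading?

Start: (x=0, y=10), facing South
  F4: move forward 0/4 (blocked), now at (x=0, y=10)
  F1: move forward 0/1 (blocked), now at (x=0, y=10)
  F4: move forward 0/4 (blocked), now at (x=0, y=10)
  F5: move forward 0/5 (blocked), now at (x=0, y=10)
  F2: move forward 0/2 (blocked), now at (x=0, y=10)
Final: (x=0, y=10), facing South

Answer: Final position: (x=0, y=10), facing South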